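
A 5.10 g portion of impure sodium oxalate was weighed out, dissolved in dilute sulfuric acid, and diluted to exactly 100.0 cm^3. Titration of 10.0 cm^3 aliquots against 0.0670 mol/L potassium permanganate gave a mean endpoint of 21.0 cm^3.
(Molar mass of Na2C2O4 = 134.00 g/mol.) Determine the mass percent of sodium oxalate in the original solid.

2 MnO4^- + 5 C2O4^2- + 16 H^+ → 2 Mn^2+ + 10 CO2 + 8 H2O
n(KMnO4) per titration = 0.0210 × 0.0670 = 1.41 × 10^-3 mol
From the 5:2 ratio, n(Na2C2O4) in each aliquot = 5/2 × 1.41 × 10^-3 = 3.52 × 10^-3 mol
n(Na2C2O4) in the whole flask = 3.52 × 10^-3 × 100.0/10.0 = 0.0352 mol
mass of Na2C2O4 = 0.0352 × 134.00 = 4.71 g
% Na2C2O4 = 4.71 / 5.10 × 100 = 92.4 %

92.4 %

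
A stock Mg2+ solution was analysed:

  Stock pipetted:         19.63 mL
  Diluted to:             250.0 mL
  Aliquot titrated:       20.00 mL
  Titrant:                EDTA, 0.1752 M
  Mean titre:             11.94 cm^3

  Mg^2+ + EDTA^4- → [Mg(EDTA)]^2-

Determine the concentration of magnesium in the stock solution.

n(EDTA) = 0.01194 × 0.1752 = 2.092 × 10^-3 mol
n(Mg2+) in the aliquot = 2.092 × 10^-3 mol (1:1 ratio)
[Mg2+]_dilute = 2.092 × 10^-3 / 0.02000 = 0.1046 mol/L
Dilution factor = 250.0 / 19.63 = 12.74
[Mg2+]_stock = 0.1046 × 12.74 = 1.332 mol/L

1.332 M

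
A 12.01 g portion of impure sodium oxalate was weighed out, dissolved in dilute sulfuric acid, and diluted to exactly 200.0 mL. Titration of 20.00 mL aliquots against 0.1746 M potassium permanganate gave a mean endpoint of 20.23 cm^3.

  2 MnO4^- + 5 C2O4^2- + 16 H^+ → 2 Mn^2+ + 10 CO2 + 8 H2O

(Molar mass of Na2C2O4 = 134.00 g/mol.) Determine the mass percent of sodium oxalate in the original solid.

98.52 %

n(KMnO4) per titration = 0.02023 × 0.1746 = 3.532 × 10^-3 mol
From the 5:2 ratio, n(Na2C2O4) in each aliquot = 5/2 × 3.532 × 10^-3 = 8.830 × 10^-3 mol
n(Na2C2O4) in the whole flask = 8.830 × 10^-3 × 200.0/20.00 = 0.08830 mol
mass of Na2C2O4 = 0.08830 × 134.00 = 11.83 g
% Na2C2O4 = 11.83 / 12.01 × 100 = 98.52 %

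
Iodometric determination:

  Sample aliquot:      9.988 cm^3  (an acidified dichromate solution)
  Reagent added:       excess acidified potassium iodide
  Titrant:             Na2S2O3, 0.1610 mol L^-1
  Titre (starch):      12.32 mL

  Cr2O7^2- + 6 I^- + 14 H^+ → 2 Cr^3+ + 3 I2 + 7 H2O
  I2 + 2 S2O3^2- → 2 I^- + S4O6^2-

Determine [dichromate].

n(S2O3^2-) = 0.01232 × 0.1610 = 1.984 × 10^-3 mol
n(I2) = n(S2O3^2-)/2 = 9.918 × 10^-4 mol
From the 1:3 ratio, n(Cr2O7^2-) in the aliquot = 1/3 × 9.918 × 10^-4 = 3.306 × 10^-4 mol
[Cr2O7^2-] = 3.306 × 10^-4 / 0.009988 = 0.03310 mol/L

0.03310 mol/L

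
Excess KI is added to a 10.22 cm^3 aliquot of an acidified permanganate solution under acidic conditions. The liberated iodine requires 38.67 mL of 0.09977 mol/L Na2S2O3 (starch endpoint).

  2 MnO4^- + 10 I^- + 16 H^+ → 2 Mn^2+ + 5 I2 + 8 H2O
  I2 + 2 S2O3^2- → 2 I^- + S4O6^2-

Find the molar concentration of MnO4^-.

n(S2O3^2-) = 0.03867 × 0.09977 = 3.858 × 10^-3 mol
n(I2) = n(S2O3^2-)/2 = 1.929 × 10^-3 mol
From the 2:5 ratio, n(MnO4^-) in the aliquot = 2/5 × 1.929 × 10^-3 = 7.716 × 10^-4 mol
[MnO4^-] = 7.716 × 10^-4 / 0.01022 = 0.07550 mol/L

0.07550 mol/L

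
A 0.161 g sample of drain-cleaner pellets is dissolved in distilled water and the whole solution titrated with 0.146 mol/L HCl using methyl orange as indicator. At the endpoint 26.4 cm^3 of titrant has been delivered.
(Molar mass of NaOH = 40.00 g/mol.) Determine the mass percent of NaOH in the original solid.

NaOH + HCl → NaCl + H2O
n(HCl) = 0.0264 L × 0.146 mol/L = 3.85 × 10^-3 mol
n(NaOH) = 3.85 × 10^-3 mol (1:1 ratio)
mass of NaOH = 3.85 × 10^-3 × 40.00 g/mol = 0.154 g
% NaOH = 0.154 / 0.161 × 100 = 95.8 %

95.8 %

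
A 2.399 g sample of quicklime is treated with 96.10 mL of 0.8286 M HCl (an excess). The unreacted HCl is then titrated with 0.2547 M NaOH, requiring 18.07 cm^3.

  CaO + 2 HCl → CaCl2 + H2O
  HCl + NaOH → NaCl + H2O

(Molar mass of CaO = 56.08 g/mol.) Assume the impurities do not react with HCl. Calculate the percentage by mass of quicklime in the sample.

n(HCl) added = 0.09610 × 0.8286 = 0.07963 mol
n(NaOH) used in back-titration = 0.01807 × 0.2547 = 4.602 × 10^-3 mol
n(HCl) left over = 4.602 × 10^-3 mol (1:1 ratio)
n(HCl) consumed by analyte = 0.07963 − 4.602 × 10^-3 = 0.07503 mol
From the 1:2 ratio, n(CaO) = 1/2 × 0.07503 = 0.03751 mol
mass of CaO = 0.03751 × 56.08 = 2.104 g
% CaO = 2.104 / 2.399 × 100 = 87.69 %

87.69 %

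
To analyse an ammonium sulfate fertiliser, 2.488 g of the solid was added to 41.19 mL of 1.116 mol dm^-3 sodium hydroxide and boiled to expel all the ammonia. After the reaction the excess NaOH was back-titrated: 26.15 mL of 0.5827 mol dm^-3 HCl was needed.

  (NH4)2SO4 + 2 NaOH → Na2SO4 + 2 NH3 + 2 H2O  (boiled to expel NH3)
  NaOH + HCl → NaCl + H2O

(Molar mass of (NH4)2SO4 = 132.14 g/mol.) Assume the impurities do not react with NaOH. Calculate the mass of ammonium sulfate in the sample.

2.030 g

n(NaOH) added = 0.04119 × 1.116 = 0.04597 mol
n(HCl) used in back-titration = 0.02615 × 0.5827 = 0.01524 mol
n(NaOH) left over = 0.01524 mol (1:1 ratio)
n(NaOH) consumed by analyte = 0.04597 − 0.01524 = 0.03073 mol
From the 1:2 ratio, n((NH4)2SO4) = 1/2 × 0.03073 = 0.01537 mol
mass of (NH4)2SO4 = 0.01537 × 132.14 = 2.030 g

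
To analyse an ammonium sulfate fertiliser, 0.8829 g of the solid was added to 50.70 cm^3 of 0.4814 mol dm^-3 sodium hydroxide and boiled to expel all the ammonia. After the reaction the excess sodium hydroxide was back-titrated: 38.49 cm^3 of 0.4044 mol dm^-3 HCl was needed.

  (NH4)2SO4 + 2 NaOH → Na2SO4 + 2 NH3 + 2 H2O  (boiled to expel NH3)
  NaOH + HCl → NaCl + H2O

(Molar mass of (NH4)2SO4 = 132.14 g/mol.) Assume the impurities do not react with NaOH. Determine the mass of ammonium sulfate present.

0.5842 g

n(NaOH) added = 0.05070 × 0.4814 = 0.02441 mol
n(HCl) used in back-titration = 0.03849 × 0.4044 = 0.01557 mol
n(NaOH) left over = 0.01557 mol (1:1 ratio)
n(NaOH) consumed by analyte = 0.02441 − 0.01557 = 8.842 × 10^-3 mol
From the 1:2 ratio, n((NH4)2SO4) = 1/2 × 8.842 × 10^-3 = 4.421 × 10^-3 mol
mass of (NH4)2SO4 = 4.421 × 10^-3 × 132.14 = 0.5842 g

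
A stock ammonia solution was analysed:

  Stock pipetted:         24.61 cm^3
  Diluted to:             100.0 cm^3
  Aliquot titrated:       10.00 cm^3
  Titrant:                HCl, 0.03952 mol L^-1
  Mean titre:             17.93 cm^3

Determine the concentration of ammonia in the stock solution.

0.2879 mol/L

NH3 + HCl → NH4Cl
n(HCl) = 0.01793 × 0.03952 = 7.086 × 10^-4 mol
n(NH3) in the aliquot = 7.086 × 10^-4 mol (1:1 ratio)
[NH3]_dilute = 7.086 × 10^-4 / 0.01000 = 0.07086 mol/L
Dilution factor = 100.0 / 24.61 = 4.063
[NH3]_stock = 0.07086 × 4.063 = 0.2879 mol/L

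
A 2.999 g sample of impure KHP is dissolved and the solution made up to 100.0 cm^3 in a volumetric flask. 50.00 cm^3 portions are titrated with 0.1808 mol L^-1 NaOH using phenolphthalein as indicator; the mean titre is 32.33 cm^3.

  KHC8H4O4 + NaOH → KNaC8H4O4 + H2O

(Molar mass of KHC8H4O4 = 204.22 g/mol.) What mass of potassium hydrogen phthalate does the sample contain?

2.387 g

n(NaOH) per titration = 0.03233 × 0.1808 = 5.845 × 10^-3 mol
n(KHC8H4O4) in each aliquot = 5.845 × 10^-3 mol (1:1 ratio)
n(KHC8H4O4) in the whole flask = 5.845 × 10^-3 × 100.0/50.00 = 0.01169 mol
mass of KHC8H4O4 = 0.01169 × 204.22 = 2.387 g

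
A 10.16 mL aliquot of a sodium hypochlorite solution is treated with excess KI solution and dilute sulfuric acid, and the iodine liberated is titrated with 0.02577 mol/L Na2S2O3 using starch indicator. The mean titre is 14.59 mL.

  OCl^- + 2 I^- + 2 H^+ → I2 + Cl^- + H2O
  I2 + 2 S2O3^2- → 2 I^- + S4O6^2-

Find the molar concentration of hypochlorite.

0.01850 mol/L

n(S2O3^2-) = 0.01459 × 0.02577 = 3.760 × 10^-4 mol
n(I2) = n(S2O3^2-)/2 = 1.880 × 10^-4 mol
n(OCl^-) in the aliquot = 1.880 × 10^-4 mol (1:1 ratio)
[OCl^-] = 1.880 × 10^-4 / 0.01016 = 0.01850 mol/L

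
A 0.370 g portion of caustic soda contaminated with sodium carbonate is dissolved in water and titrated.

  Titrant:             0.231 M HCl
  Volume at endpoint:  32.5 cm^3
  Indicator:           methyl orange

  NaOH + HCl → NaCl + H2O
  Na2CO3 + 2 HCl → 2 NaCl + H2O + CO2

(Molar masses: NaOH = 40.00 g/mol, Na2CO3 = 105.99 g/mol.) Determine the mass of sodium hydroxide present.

0.0858 g

n(HCl) = 0.0325 × 0.231 = 7.51 × 10^-3 mol
Let x = n(NaOH), y = n(Na2CO3).
Titrant: 1x + 2y = 7.51 × 10^-3;  mass: 40.00x + 105.99y = 0.370
Solving, x = 2.14 × 10^-3 mol, y = 2.68 × 10^-3 mol
mass of NaOH = 2.14 × 10^-3 × 40.00 = 0.0858 g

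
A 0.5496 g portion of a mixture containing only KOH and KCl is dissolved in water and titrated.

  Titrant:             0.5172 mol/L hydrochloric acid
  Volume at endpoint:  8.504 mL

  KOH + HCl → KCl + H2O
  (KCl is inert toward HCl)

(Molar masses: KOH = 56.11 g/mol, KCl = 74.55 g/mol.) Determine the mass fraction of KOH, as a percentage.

n(HCl) = 0.008504 × 0.5172 = 4.398 × 10^-3 mol
Let x = n(KOH), y = n(KCl).
Titrant: 1x = 4.398 × 10^-3;  mass: 56.11x + 74.55y = 0.5496
Solving, x = 4.398 × 10^-3 mol, y = 4.062 × 10^-3 mol
mass of KOH = 4.398 × 10^-3 × 56.11 = 0.2468 g
% KOH = 0.2468 / 0.5496 × 100 = 44.90 %

44.90 %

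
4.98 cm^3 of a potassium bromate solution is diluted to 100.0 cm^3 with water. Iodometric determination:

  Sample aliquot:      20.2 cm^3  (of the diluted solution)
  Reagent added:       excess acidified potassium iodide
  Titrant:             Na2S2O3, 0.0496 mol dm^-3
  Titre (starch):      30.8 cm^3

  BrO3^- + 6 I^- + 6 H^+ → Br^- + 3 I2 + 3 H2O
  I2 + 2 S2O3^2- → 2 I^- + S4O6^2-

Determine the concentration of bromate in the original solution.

n(S2O3^2-) = 0.0308 × 0.0496 = 1.53 × 10^-3 mol
n(I2) = n(S2O3^2-)/2 = 7.64 × 10^-4 mol
From the 1:3 ratio, n(BrO3^-) in the aliquot = 1/3 × 7.64 × 10^-4 = 2.55 × 10^-4 mol
[BrO3^-]_dilute = 2.55 × 10^-4 / 0.0202 = 0.0126 mol/L
[BrO3^-]_original = 0.0126 × 100.0/4.98 = 0.253 mol/L

0.253 mol/L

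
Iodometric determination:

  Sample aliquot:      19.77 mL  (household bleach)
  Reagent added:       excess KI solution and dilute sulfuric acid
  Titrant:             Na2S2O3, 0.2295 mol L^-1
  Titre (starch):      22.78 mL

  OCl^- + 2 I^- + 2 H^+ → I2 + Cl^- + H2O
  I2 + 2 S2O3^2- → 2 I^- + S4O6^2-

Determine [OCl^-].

n(S2O3^2-) = 0.02278 × 0.2295 = 5.228 × 10^-3 mol
n(I2) = n(S2O3^2-)/2 = 2.614 × 10^-3 mol
n(OCl^-) in the aliquot = 2.614 × 10^-3 mol (1:1 ratio)
[OCl^-] = 2.614 × 10^-3 / 0.01977 = 0.1322 mol/L

0.1322 mol/L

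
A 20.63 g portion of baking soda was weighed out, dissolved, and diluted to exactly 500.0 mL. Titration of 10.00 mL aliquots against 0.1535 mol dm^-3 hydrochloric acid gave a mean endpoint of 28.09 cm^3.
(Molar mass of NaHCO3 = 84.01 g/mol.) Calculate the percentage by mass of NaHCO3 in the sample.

87.79 %

NaHCO3 + HCl → NaCl + H2O + CO2
n(HCl) per titration = 0.02809 × 0.1535 = 4.312 × 10^-3 mol
n(NaHCO3) in each aliquot = 4.312 × 10^-3 mol (1:1 ratio)
n(NaHCO3) in the whole flask = 4.312 × 10^-3 × 500.0/10.00 = 0.2156 mol
mass of NaHCO3 = 0.2156 × 84.01 = 18.11 g
% NaHCO3 = 18.11 / 20.63 × 100 = 87.79 %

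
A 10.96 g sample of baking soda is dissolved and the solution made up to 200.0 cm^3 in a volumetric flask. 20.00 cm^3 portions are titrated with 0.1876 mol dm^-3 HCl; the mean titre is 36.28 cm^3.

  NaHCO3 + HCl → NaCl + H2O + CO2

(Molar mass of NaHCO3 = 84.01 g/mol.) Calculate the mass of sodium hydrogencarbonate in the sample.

n(HCl) per titration = 0.03628 × 0.1876 = 6.806 × 10^-3 mol
n(NaHCO3) in each aliquot = 6.806 × 10^-3 mol (1:1 ratio)
n(NaHCO3) in the whole flask = 6.806 × 10^-3 × 200.0/20.00 = 0.06806 mol
mass of NaHCO3 = 0.06806 × 84.01 = 5.718 g

5.718 g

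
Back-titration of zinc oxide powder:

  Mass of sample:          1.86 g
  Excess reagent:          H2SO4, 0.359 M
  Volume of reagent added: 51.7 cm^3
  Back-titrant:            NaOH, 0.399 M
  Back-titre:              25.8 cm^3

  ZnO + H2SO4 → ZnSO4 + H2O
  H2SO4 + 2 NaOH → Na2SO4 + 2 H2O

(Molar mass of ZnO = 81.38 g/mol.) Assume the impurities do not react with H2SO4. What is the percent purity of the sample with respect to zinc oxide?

n(H2SO4) added = 0.0517 × 0.359 = 0.0186 mol
n(NaOH) used in back-titration = 0.0258 × 0.399 = 0.0103 mol
From the 1:2 ratio, n(H2SO4) left over = 1/2 × 0.0103 = 5.15 × 10^-3 mol
n(H2SO4) consumed by analyte = 0.0186 − 5.15 × 10^-3 = 0.0134 mol
n(ZnO) = 0.0134 mol (1:1 ratio)
mass of ZnO = 0.0134 × 81.38 = 1.09 g
% ZnO = 1.09 / 1.86 × 100 = 58.7 %

58.7 %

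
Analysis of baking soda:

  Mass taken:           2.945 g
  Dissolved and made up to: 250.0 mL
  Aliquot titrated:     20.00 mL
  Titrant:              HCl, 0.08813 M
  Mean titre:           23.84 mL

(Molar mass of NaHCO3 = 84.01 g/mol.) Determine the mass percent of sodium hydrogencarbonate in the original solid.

74.92 %

NaHCO3 + HCl → NaCl + H2O + CO2
n(HCl) per titration = 0.02384 × 0.08813 = 2.101 × 10^-3 mol
n(NaHCO3) in each aliquot = 2.101 × 10^-3 mol (1:1 ratio)
n(NaHCO3) in the whole flask = 2.101 × 10^-3 × 250.0/20.00 = 0.02626 mol
mass of NaHCO3 = 0.02626 × 84.01 = 2.206 g
% NaHCO3 = 2.206 / 2.945 × 100 = 74.92 %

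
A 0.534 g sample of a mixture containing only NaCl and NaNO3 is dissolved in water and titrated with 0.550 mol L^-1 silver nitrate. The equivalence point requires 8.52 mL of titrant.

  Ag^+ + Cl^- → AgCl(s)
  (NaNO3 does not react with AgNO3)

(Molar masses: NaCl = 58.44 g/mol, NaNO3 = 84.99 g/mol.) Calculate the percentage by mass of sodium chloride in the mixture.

51.3 %

n(AgNO3) = 0.00852 × 0.550 = 4.69 × 10^-3 mol
Let x = n(NaCl), y = n(NaNO3).
Titrant: 1x = 4.69 × 10^-3;  mass: 58.44x + 84.99y = 0.534
Solving, x = 4.69 × 10^-3 mol, y = 3.06 × 10^-3 mol
mass of NaCl = 4.69 × 10^-3 × 58.44 = 0.274 g
% NaCl = 0.274 / 0.534 × 100 = 51.3 %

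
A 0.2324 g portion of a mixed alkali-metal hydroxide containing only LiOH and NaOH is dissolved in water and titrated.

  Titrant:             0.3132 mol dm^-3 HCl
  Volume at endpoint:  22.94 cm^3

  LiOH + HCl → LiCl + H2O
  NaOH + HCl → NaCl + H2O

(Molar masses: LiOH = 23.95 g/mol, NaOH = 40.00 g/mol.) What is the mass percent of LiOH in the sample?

n(HCl) = 0.02294 × 0.3132 = 7.185 × 10^-3 mol
Let x = n(LiOH), y = n(NaOH).
Titrant: 1x + 1y = 7.185 × 10^-3;  mass: 23.95x + 40.00y = 0.2324
Solving, x = 3.426 × 10^-3 mol, y = 3.758 × 10^-3 mol
mass of LiOH = 3.426 × 10^-3 × 23.95 = 0.08206 g
% LiOH = 0.08206 / 0.2324 × 100 = 35.31 %

35.31 %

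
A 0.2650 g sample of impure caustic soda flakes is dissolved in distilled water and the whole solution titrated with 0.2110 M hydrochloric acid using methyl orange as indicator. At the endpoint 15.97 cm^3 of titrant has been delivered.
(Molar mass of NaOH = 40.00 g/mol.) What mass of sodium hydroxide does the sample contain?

NaOH + HCl → NaCl + H2O
n(HCl) = 0.01597 L × 0.2110 mol/L = 3.370 × 10^-3 mol
n(NaOH) = 3.370 × 10^-3 mol (1:1 ratio)
mass of NaOH = 3.370 × 10^-3 × 40.00 g/mol = 0.1348 g

0.1348 g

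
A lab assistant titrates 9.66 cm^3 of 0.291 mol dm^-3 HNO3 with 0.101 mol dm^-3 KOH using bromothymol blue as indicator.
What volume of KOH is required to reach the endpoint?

27.8 mL

HNO3 + KOH → KNO3 + H2O
n(HNO3) = 0.00966 L × 0.291 mol/L = 2.81 × 10^-3 mol
n(KOH) = 2.81 × 10^-3 mol (1:1 stoichiometry)
V(KOH) = 2.81 × 10^-3 mol / 0.101 mol/L = 0.0278 L = 27.8 mL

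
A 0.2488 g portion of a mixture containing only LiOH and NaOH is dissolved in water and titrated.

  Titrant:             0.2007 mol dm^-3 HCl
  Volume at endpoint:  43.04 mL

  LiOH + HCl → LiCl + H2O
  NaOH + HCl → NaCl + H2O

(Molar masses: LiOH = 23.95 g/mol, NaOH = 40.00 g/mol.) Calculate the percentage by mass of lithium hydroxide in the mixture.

58.01 %

n(HCl) = 0.04304 × 0.2007 = 8.638 × 10^-3 mol
Let x = n(LiOH), y = n(NaOH).
Titrant: 1x + 1y = 8.638 × 10^-3;  mass: 23.95x + 40.00y = 0.2488
Solving, x = 6.026 × 10^-3 mol, y = 2.612 × 10^-3 mol
mass of LiOH = 6.026 × 10^-3 × 23.95 = 0.1443 g
% LiOH = 0.1443 / 0.2488 × 100 = 58.01 %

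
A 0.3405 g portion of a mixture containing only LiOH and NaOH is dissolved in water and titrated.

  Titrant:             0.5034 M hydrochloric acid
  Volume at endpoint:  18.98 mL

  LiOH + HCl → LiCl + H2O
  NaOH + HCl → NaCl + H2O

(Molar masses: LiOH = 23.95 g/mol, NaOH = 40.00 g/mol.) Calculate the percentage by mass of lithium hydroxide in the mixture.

n(HCl) = 0.01898 × 0.5034 = 9.555 × 10^-3 mol
Let x = n(LiOH), y = n(NaOH).
Titrant: 1x + 1y = 9.555 × 10^-3;  mass: 23.95x + 40.00y = 0.3405
Solving, x = 2.597 × 10^-3 mol, y = 6.958 × 10^-3 mol
mass of LiOH = 2.597 × 10^-3 × 23.95 = 0.06220 g
% LiOH = 0.06220 / 0.3405 × 100 = 18.27 %

18.27 %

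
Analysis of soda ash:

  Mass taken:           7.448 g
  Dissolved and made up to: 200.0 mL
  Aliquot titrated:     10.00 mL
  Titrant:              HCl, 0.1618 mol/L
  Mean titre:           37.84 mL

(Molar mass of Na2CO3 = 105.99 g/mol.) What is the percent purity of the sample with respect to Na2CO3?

Na2CO3 + 2 HCl → 2 NaCl + H2O + CO2
n(HCl) per titration = 0.03784 × 0.1618 = 6.123 × 10^-3 mol
From the 1:2 ratio, n(Na2CO3) in each aliquot = 1/2 × 6.123 × 10^-3 = 3.061 × 10^-3 mol
n(Na2CO3) in the whole flask = 3.061 × 10^-3 × 200.0/10.00 = 0.06123 mol
mass of Na2CO3 = 0.06123 × 105.99 = 6.489 g
% Na2CO3 = 6.489 / 7.448 × 100 = 87.13 %

87.13 %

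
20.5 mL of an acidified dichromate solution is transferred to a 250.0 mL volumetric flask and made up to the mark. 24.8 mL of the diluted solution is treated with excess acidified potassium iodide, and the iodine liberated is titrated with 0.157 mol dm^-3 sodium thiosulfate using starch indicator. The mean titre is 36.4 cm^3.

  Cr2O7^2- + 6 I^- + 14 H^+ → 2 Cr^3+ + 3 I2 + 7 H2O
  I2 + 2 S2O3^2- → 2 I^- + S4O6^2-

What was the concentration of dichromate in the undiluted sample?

0.468 mol/L

n(S2O3^2-) = 0.0364 × 0.157 = 5.71 × 10^-3 mol
n(I2) = n(S2O3^2-)/2 = 2.86 × 10^-3 mol
From the 1:3 ratio, n(Cr2O7^2-) in the aliquot = 1/3 × 2.86 × 10^-3 = 9.52 × 10^-4 mol
[Cr2O7^2-]_dilute = 9.52 × 10^-4 / 0.0248 = 0.0384 mol/L
[Cr2O7^2-]_original = 0.0384 × 250.0/20.5 = 0.468 mol/L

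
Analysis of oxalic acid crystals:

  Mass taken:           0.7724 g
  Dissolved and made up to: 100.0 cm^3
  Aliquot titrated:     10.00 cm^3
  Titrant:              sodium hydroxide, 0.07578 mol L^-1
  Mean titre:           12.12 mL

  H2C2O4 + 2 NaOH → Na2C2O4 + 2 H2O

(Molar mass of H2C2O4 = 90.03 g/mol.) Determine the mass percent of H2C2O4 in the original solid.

n(NaOH) per titration = 0.01212 × 0.07578 = 9.185 × 10^-4 mol
From the 1:2 ratio, n(H2C2O4) in each aliquot = 1/2 × 9.185 × 10^-4 = 4.592 × 10^-4 mol
n(H2C2O4) in the whole flask = 4.592 × 10^-4 × 100.0/10.00 = 4.592 × 10^-3 mol
mass of H2C2O4 = 4.592 × 10^-3 × 90.03 = 0.4134 g
% H2C2O4 = 0.4134 / 0.7724 × 100 = 53.53 %

53.53 %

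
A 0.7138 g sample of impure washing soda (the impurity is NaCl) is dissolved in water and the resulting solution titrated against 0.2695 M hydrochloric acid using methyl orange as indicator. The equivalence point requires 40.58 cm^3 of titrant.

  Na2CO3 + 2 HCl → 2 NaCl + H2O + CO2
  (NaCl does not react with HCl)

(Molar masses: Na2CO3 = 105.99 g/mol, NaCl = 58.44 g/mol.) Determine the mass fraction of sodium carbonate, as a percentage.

n(HCl) = 0.04058 × 0.2695 = 0.01094 mol
Let x = n(Na2CO3), y = n(NaCl).
Titrant: 2x = 0.01094;  mass: 105.99x + 58.44y = 0.7138
Solving, x = 5.468 × 10^-3 mol, y = 2.297 × 10^-3 mol
mass of Na2CO3 = 5.468 × 10^-3 × 105.99 = 0.5796 g
% Na2CO3 = 0.5796 / 0.7138 × 100 = 81.19 %

81.19 %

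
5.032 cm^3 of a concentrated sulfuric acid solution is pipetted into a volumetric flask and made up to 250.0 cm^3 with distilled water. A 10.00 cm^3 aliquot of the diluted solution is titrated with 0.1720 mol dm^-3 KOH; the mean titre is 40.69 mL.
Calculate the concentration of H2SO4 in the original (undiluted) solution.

17.39 mol/L

H2SO4 + 2 KOH → K2SO4 + 2 H2O
n(KOH) = 0.04069 × 0.1720 = 6.999 × 10^-3 mol
From the 1:2 ratio, n(H2SO4) in the aliquot = 1/2 × 6.999 × 10^-3 = 3.499 × 10^-3 mol
[H2SO4]_dilute = 3.499 × 10^-3 / 0.01000 = 0.3499 mol/L
Dilution factor = 250.0 / 5.032 = 49.68
[H2SO4]_stock = 0.3499 × 49.68 = 17.39 mol/L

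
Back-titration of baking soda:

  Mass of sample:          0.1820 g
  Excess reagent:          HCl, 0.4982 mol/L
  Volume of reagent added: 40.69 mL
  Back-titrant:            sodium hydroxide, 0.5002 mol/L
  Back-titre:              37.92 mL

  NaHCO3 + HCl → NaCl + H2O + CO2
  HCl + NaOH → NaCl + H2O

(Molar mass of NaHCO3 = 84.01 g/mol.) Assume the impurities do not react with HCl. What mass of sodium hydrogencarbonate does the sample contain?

0.1096 g

n(HCl) added = 0.04069 × 0.4982 = 0.02027 mol
n(NaOH) used in back-titration = 0.03792 × 0.5002 = 0.01897 mol
n(HCl) left over = 0.01897 mol (1:1 ratio)
n(HCl) consumed by analyte = 0.02027 − 0.01897 = 1.304 × 10^-3 mol
n(NaHCO3) = 1.304 × 10^-3 mol (1:1 ratio)
mass of NaHCO3 = 1.304 × 10^-3 × 84.01 = 0.1096 g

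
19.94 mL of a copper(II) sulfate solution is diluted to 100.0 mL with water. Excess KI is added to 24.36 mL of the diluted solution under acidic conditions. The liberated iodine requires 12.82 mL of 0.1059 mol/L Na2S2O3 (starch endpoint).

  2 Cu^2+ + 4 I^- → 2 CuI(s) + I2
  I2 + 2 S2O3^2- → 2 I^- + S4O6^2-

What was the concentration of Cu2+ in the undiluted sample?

0.2795 mol/L

n(S2O3^2-) = 0.01282 × 0.1059 = 1.358 × 10^-3 mol
n(I2) = n(S2O3^2-)/2 = 6.788 × 10^-4 mol
From the 2:1 ratio, n(Cu2+) in the aliquot = 2/1 × 6.788 × 10^-4 = 1.358 × 10^-3 mol
[Cu2+]_dilute = 1.358 × 10^-3 / 0.02436 = 0.05573 mol/L
[Cu2+]_original = 0.05573 × 100.0/19.94 = 0.2795 mol/L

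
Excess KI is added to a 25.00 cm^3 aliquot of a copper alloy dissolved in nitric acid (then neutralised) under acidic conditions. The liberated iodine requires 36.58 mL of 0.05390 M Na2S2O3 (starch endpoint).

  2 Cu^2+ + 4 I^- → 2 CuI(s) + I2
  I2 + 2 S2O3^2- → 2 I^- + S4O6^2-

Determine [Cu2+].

n(S2O3^2-) = 0.03658 × 0.05390 = 1.972 × 10^-3 mol
n(I2) = n(S2O3^2-)/2 = 9.858 × 10^-4 mol
From the 2:1 ratio, n(Cu2+) in the aliquot = 2/1 × 9.858 × 10^-4 = 1.972 × 10^-3 mol
[Cu2+] = 1.972 × 10^-3 / 0.02500 = 0.07887 mol/L

0.07887 M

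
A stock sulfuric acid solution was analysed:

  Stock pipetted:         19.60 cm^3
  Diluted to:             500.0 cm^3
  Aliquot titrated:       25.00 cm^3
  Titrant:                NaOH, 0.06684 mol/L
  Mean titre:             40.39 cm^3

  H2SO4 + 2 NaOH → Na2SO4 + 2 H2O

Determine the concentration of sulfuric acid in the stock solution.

n(NaOH) = 0.04039 × 0.06684 = 2.700 × 10^-3 mol
From the 1:2 ratio, n(H2SO4) in the aliquot = 1/2 × 2.700 × 10^-3 = 1.350 × 10^-3 mol
[H2SO4]_dilute = 1.350 × 10^-3 / 0.02500 = 0.05399 mol/L
Dilution factor = 500.0 / 19.60 = 25.51
[H2SO4]_stock = 0.05399 × 25.51 = 1.377 mol/L

1.377 mol/L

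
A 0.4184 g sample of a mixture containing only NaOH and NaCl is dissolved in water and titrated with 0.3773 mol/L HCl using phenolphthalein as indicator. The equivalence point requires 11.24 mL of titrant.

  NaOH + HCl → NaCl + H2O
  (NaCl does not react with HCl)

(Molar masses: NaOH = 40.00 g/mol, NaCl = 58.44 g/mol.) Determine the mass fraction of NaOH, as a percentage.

40.54 %

n(HCl) = 0.01124 × 0.3773 = 4.241 × 10^-3 mol
Let x = n(NaOH), y = n(NaCl).
Titrant: 1x = 4.241 × 10^-3;  mass: 40.00x + 58.44y = 0.4184
Solving, x = 4.241 × 10^-3 mol, y = 4.257 × 10^-3 mol
mass of NaOH = 4.241 × 10^-3 × 40.00 = 0.1696 g
% NaOH = 0.1696 / 0.4184 × 100 = 40.54 %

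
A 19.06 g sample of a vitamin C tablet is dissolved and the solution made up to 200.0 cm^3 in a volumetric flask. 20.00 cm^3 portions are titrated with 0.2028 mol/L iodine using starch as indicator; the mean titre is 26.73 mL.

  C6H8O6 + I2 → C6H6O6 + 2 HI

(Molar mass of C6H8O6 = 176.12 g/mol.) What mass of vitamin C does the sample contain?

n(I2) per titration = 0.02673 × 0.2028 = 5.421 × 10^-3 mol
n(C6H8O6) in each aliquot = 5.421 × 10^-3 mol (1:1 ratio)
n(C6H8O6) in the whole flask = 5.421 × 10^-3 × 200.0/20.00 = 0.05421 mol
mass of C6H8O6 = 0.05421 × 176.12 = 9.547 g

9.547 g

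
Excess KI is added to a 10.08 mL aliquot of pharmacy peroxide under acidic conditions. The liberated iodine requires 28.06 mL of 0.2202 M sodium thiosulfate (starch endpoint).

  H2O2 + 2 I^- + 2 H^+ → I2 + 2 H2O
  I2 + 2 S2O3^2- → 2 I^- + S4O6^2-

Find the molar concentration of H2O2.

n(S2O3^2-) = 0.02806 × 0.2202 = 6.179 × 10^-3 mol
n(I2) = n(S2O3^2-)/2 = 3.089 × 10^-3 mol
n(H2O2) in the aliquot = 3.089 × 10^-3 mol (1:1 ratio)
[H2O2] = 3.089 × 10^-3 / 0.01008 = 0.3065 mol/L

0.3065 M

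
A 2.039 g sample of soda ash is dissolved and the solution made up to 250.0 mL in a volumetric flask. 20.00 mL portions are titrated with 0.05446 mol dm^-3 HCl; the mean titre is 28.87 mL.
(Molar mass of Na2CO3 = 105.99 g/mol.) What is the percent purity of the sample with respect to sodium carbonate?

Na2CO3 + 2 HCl → 2 NaCl + H2O + CO2
n(HCl) per titration = 0.02887 × 0.05446 = 1.572 × 10^-3 mol
From the 1:2 ratio, n(Na2CO3) in each aliquot = 1/2 × 1.572 × 10^-3 = 7.861 × 10^-4 mol
n(Na2CO3) in the whole flask = 7.861 × 10^-4 × 250.0/20.00 = 9.827 × 10^-3 mol
mass of Na2CO3 = 9.827 × 10^-3 × 105.99 = 1.042 g
% Na2CO3 = 1.042 / 2.039 × 100 = 51.08 %

51.08 %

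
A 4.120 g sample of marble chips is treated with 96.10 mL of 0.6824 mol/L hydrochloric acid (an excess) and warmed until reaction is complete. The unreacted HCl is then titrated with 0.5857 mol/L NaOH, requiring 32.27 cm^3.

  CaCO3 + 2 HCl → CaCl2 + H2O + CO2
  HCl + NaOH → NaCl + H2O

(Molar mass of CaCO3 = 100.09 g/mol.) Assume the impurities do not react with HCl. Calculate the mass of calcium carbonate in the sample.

2.336 g

n(HCl) added = 0.09610 × 0.6824 = 0.06558 mol
n(NaOH) used in back-titration = 0.03227 × 0.5857 = 0.01890 mol
n(HCl) left over = 0.01890 mol (1:1 ratio)
n(HCl) consumed by analyte = 0.06558 − 0.01890 = 0.04668 mol
From the 1:2 ratio, n(CaCO3) = 1/2 × 0.04668 = 0.02334 mol
mass of CaCO3 = 0.02334 × 100.09 = 2.336 g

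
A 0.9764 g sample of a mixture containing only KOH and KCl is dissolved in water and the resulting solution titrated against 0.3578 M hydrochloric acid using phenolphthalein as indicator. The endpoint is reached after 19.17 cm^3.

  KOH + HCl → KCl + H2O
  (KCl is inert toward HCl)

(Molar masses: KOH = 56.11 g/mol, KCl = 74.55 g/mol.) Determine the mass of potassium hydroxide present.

n(HCl) = 0.01917 × 0.3578 = 6.859 × 10^-3 mol
Let x = n(KOH), y = n(KCl).
Titrant: 1x = 6.859 × 10^-3;  mass: 56.11x + 74.55y = 0.9764
Solving, x = 6.859 × 10^-3 mol, y = 7.935 × 10^-3 mol
mass of KOH = 6.859 × 10^-3 × 56.11 = 0.3849 g

0.3849 g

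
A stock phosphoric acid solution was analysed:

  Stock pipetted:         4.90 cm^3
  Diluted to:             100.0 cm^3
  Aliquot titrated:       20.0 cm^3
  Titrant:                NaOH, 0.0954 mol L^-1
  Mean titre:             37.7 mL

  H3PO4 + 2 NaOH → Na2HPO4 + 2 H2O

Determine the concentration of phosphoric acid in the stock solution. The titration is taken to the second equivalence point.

n(NaOH) = 0.0377 × 0.0954 = 3.60 × 10^-3 mol
From the 1:2 ratio, n(H3PO4) in the aliquot = 1/2 × 3.60 × 10^-3 = 1.80 × 10^-3 mol
[H3PO4]_dilute = 1.80 × 10^-3 / 0.0200 = 0.0899 mol/L
Dilution factor = 100.0 / 4.90 = 20.41
[H3PO4]_stock = 0.0899 × 20.41 = 1.83 mol/L

1.83 mol/L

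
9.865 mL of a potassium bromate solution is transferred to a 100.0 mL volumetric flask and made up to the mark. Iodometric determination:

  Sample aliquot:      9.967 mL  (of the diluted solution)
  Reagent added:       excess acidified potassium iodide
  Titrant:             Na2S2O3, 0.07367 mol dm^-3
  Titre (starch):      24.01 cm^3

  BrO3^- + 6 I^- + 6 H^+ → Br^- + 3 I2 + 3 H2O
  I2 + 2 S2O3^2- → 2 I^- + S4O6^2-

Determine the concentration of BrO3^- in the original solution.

n(S2O3^2-) = 0.02401 × 0.07367 = 1.769 × 10^-3 mol
n(I2) = n(S2O3^2-)/2 = 8.844 × 10^-4 mol
From the 1:3 ratio, n(BrO3^-) in the aliquot = 1/3 × 8.844 × 10^-4 = 2.948 × 10^-4 mol
[BrO3^-]_dilute = 2.948 × 10^-4 / 0.009967 = 0.02958 mol/L
[BrO3^-]_original = 0.02958 × 100.0/9.865 = 0.2998 mol/L

0.2998 mol/L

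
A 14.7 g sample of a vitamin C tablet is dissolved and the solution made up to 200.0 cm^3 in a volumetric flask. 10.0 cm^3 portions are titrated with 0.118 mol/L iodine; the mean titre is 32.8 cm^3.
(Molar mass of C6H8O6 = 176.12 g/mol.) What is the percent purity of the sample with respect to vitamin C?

92.7 %

C6H8O6 + I2 → C6H6O6 + 2 HI
n(I2) per titration = 0.0328 × 0.118 = 3.87 × 10^-3 mol
n(C6H8O6) in each aliquot = 3.87 × 10^-3 mol (1:1 ratio)
n(C6H8O6) in the whole flask = 3.87 × 10^-3 × 200.0/10.0 = 0.0774 mol
mass of C6H8O6 = 0.0774 × 176.12 = 13.6 g
% C6H8O6 = 13.6 / 14.7 × 100 = 92.7 %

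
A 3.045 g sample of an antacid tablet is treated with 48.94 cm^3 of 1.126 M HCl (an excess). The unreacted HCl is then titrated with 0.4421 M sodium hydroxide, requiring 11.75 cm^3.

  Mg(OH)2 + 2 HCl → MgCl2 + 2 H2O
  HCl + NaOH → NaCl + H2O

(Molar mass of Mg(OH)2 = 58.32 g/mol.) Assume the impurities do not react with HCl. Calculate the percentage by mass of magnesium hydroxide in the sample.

47.80 %

n(HCl) added = 0.04894 × 1.126 = 0.05511 mol
n(NaOH) used in back-titration = 0.01175 × 0.4421 = 5.195 × 10^-3 mol
n(HCl) left over = 5.195 × 10^-3 mol (1:1 ratio)
n(HCl) consumed by analyte = 0.05511 − 5.195 × 10^-3 = 0.04991 mol
From the 1:2 ratio, n(Mg(OH)2) = 1/2 × 0.04991 = 0.02496 mol
mass of Mg(OH)2 = 0.02496 × 58.32 = 1.455 g
% Mg(OH)2 = 1.455 / 3.045 × 100 = 47.80 %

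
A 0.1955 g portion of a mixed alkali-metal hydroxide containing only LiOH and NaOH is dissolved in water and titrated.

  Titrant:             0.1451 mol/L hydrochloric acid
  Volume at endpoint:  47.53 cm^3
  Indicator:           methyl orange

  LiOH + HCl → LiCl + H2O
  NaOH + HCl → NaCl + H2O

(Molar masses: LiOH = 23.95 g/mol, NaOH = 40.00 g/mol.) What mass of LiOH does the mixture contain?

n(HCl) = 0.04753 × 0.1451 = 6.897 × 10^-3 mol
Let x = n(LiOH), y = n(NaOH).
Titrant: 1x + 1y = 6.897 × 10^-3;  mass: 23.95x + 40.00y = 0.1955
Solving, x = 5.007 × 10^-3 mol, y = 1.889 × 10^-3 mol
mass of LiOH = 5.007 × 10^-3 × 23.95 = 0.1199 g

0.1199 g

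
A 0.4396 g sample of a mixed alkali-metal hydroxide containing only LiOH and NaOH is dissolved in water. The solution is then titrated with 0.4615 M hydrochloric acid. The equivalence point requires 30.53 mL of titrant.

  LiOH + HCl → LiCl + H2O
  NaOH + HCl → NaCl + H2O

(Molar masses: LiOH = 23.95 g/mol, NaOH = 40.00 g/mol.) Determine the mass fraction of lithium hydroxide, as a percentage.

42.09 %

n(HCl) = 0.03053 × 0.4615 = 0.01409 mol
Let x = n(LiOH), y = n(NaOH).
Titrant: 1x + 1y = 0.01409;  mass: 23.95x + 40.00y = 0.4396
Solving, x = 7.725 × 10^-3 mol, y = 6.365 × 10^-3 mol
mass of LiOH = 7.725 × 10^-3 × 23.95 = 0.1850 g
% LiOH = 0.1850 / 0.4396 × 100 = 42.09 %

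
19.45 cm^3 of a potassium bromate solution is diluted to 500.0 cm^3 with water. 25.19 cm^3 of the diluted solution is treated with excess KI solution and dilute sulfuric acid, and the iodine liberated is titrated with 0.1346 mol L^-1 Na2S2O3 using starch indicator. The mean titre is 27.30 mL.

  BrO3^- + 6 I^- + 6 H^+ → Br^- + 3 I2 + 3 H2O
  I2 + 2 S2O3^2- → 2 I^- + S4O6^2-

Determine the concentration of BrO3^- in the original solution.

0.6250 mol/L

n(S2O3^2-) = 0.02730 × 0.1346 = 3.675 × 10^-3 mol
n(I2) = n(S2O3^2-)/2 = 1.837 × 10^-3 mol
From the 1:3 ratio, n(BrO3^-) in the aliquot = 1/3 × 1.837 × 10^-3 = 6.124 × 10^-4 mol
[BrO3^-]_dilute = 6.124 × 10^-4 / 0.02519 = 0.02431 mol/L
[BrO3^-]_original = 0.02431 × 500.0/19.45 = 0.6250 mol/L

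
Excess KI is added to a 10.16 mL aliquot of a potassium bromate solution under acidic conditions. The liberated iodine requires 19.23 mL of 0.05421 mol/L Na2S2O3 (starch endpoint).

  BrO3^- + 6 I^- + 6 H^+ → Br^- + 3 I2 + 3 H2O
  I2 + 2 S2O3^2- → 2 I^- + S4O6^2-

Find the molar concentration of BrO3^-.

0.01710 mol/L

n(S2O3^2-) = 0.01923 × 0.05421 = 1.042 × 10^-3 mol
n(I2) = n(S2O3^2-)/2 = 5.212 × 10^-4 mol
From the 1:3 ratio, n(BrO3^-) in the aliquot = 1/3 × 5.212 × 10^-4 = 1.737 × 10^-4 mol
[BrO3^-] = 1.737 × 10^-4 / 0.01016 = 0.01710 mol/L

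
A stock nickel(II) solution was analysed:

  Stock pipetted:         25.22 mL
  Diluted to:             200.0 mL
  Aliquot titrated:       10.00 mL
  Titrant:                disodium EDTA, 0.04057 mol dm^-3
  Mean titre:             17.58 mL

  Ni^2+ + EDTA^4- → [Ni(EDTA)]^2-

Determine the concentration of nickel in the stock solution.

0.5656 mol/L

n(EDTA) = 0.01758 × 0.04057 = 7.132 × 10^-4 mol
n(Ni2+) in the aliquot = 7.132 × 10^-4 mol (1:1 ratio)
[Ni2+]_dilute = 7.132 × 10^-4 / 0.01000 = 0.07132 mol/L
Dilution factor = 200.0 / 25.22 = 7.930
[Ni2+]_stock = 0.07132 × 7.930 = 0.5656 mol/L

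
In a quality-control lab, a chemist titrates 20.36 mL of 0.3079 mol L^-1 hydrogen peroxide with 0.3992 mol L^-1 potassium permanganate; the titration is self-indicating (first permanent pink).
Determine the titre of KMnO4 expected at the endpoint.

2 MnO4^- + 5 H2O2 + 6 H^+ → 2 Mn^2+ + 5 O2 + 8 H2O
n(H2O2) = 0.02036 L × 0.3079 mol/L = 6.269 × 10^-3 mol
From the 2:5 stoichiometry, n(KMnO4) = 2/5 × 6.269 × 10^-3 = 2.508 × 10^-3 mol
V(KMnO4) = 2.508 × 10^-3 mol / 0.3992 mol/L = 0.006281 L = 6.281 mL

6.281 mL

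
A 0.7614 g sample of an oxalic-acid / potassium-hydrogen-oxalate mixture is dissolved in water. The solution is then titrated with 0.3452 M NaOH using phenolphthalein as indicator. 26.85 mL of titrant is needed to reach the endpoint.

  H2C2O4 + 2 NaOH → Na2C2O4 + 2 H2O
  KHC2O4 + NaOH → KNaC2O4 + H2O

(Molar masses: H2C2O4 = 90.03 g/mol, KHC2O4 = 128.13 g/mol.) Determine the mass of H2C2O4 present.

n(NaOH) = 0.02685 × 0.3452 = 9.269 × 10^-3 mol
Let x = n(H2C2O4), y = n(KHC2O4).
Titrant: 2x + 1y = 9.269 × 10^-3;  mass: 90.03x + 128.13y = 0.7614
Solving, x = 2.564 × 10^-3 mol, y = 4.141 × 10^-3 mol
mass of H2C2O4 = 2.564 × 10^-3 × 90.03 = 0.2308 g

0.2308 g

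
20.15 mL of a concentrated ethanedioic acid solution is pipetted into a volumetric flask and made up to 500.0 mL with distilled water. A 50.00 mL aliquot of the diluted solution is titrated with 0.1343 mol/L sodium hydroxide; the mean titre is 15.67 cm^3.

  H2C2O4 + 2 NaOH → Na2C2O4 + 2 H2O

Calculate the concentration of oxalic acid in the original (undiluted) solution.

n(NaOH) = 0.01567 × 0.1343 = 2.104 × 10^-3 mol
From the 1:2 ratio, n(H2C2O4) in the aliquot = 1/2 × 2.104 × 10^-3 = 1.052 × 10^-3 mol
[H2C2O4]_dilute = 1.052 × 10^-3 / 0.05000 = 0.02104 mol/L
Dilution factor = 500.0 / 20.15 = 24.81
[H2C2O4]_stock = 0.02104 × 24.81 = 0.5222 mol/L

0.5222 mol/L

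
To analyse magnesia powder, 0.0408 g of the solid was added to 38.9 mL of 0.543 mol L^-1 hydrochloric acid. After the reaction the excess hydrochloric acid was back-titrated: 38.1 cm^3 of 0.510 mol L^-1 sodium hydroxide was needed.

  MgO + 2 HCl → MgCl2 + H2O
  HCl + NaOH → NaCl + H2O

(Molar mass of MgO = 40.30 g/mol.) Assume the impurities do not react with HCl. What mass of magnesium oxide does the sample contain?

n(HCl) added = 0.0389 × 0.543 = 0.0211 mol
n(NaOH) used in back-titration = 0.0381 × 0.510 = 0.0194 mol
n(HCl) left over = 0.0194 mol (1:1 ratio)
n(HCl) consumed by analyte = 0.0211 − 0.0194 = 1.69 × 10^-3 mol
From the 1:2 ratio, n(MgO) = 1/2 × 1.69 × 10^-3 = 8.46 × 10^-4 mol
mass of MgO = 8.46 × 10^-4 × 40.30 = 0.0341 g

0.0341 g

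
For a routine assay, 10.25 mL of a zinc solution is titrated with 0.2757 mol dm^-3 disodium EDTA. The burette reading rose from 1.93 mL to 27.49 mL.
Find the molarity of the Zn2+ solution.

Zn^2+ + EDTA^4- → [Zn(EDTA)]^2-
n(EDTA) = 0.02556 L × 0.2757 mol/L = 7.047 × 10^-3 mol
n(Zn2+) = 7.047 × 10^-3 mol (1:1 mole ratio)
[Zn2+] = 7.047 × 10^-3 mol / 0.01025 L = 0.6875 mol/L

0.6875 mol/L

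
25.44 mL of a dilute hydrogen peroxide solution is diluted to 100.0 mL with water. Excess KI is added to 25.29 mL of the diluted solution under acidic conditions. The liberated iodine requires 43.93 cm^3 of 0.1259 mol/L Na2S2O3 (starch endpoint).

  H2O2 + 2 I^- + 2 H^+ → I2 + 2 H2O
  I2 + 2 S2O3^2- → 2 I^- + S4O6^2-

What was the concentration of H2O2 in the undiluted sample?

0.4298 mol/L

n(S2O3^2-) = 0.04393 × 0.1259 = 5.531 × 10^-3 mol
n(I2) = n(S2O3^2-)/2 = 2.765 × 10^-3 mol
n(H2O2) in the aliquot = 2.765 × 10^-3 mol (1:1 ratio)
[H2O2]_dilute = 2.765 × 10^-3 / 0.02529 = 0.1093 mol/L
[H2O2]_original = 0.1093 × 100.0/25.44 = 0.4298 mol/L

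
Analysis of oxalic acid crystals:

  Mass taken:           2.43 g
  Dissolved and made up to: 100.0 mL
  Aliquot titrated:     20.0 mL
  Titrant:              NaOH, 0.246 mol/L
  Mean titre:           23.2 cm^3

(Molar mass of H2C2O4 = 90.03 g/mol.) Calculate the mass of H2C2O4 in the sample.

1.28 g

H2C2O4 + 2 NaOH → Na2C2O4 + 2 H2O
n(NaOH) per titration = 0.0232 × 0.246 = 5.71 × 10^-3 mol
From the 1:2 ratio, n(H2C2O4) in each aliquot = 1/2 × 5.71 × 10^-3 = 2.85 × 10^-3 mol
n(H2C2O4) in the whole flask = 2.85 × 10^-3 × 100.0/20.0 = 0.0143 mol
mass of H2C2O4 = 0.0143 × 90.03 = 1.28 g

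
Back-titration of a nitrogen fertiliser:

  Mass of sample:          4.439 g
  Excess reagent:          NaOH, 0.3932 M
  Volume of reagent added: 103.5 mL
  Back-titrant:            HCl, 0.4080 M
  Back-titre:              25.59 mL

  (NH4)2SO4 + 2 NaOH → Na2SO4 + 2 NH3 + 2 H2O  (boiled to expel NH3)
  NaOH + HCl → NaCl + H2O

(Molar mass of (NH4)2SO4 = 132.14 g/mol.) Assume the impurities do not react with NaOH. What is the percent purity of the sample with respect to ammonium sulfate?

45.03 %

n(NaOH) added = 0.1035 × 0.3932 = 0.04070 mol
n(HCl) used in back-titration = 0.02559 × 0.4080 = 0.01044 mol
n(NaOH) left over = 0.01044 mol (1:1 ratio)
n(NaOH) consumed by analyte = 0.04070 − 0.01044 = 0.03026 mol
From the 1:2 ratio, n((NH4)2SO4) = 1/2 × 0.03026 = 0.01513 mol
mass of (NH4)2SO4 = 0.01513 × 132.14 = 1.999 g
% (NH4)2SO4 = 1.999 / 4.439 × 100 = 45.03 %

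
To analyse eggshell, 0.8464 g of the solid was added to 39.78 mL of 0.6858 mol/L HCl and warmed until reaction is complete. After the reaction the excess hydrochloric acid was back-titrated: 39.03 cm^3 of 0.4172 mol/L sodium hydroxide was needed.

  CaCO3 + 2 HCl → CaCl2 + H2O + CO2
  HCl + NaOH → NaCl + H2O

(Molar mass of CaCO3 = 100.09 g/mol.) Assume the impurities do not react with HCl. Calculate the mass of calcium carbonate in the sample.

0.5504 g

n(HCl) added = 0.03978 × 0.6858 = 0.02728 mol
n(NaOH) used in back-titration = 0.03903 × 0.4172 = 0.01628 mol
n(HCl) left over = 0.01628 mol (1:1 ratio)
n(HCl) consumed by analyte = 0.02728 − 0.01628 = 0.01100 mol
From the 1:2 ratio, n(CaCO3) = 1/2 × 0.01100 = 5.499 × 10^-3 mol
mass of CaCO3 = 5.499 × 10^-3 × 100.09 = 0.5504 g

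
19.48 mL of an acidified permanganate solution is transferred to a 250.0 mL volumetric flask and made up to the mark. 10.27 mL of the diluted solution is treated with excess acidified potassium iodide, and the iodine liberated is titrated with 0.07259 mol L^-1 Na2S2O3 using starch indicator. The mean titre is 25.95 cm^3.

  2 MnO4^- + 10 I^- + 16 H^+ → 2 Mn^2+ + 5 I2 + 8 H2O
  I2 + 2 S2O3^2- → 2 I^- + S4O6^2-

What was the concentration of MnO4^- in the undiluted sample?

n(S2O3^2-) = 0.02595 × 0.07259 = 1.884 × 10^-3 mol
n(I2) = n(S2O3^2-)/2 = 9.419 × 10^-4 mol
From the 2:5 ratio, n(MnO4^-) in the aliquot = 2/5 × 9.419 × 10^-4 = 3.767 × 10^-4 mol
[MnO4^-]_dilute = 3.767 × 10^-4 / 0.01027 = 0.03668 mol/L
[MnO4^-]_original = 0.03668 × 250.0/19.48 = 0.4708 mol/L

0.4708 mol/L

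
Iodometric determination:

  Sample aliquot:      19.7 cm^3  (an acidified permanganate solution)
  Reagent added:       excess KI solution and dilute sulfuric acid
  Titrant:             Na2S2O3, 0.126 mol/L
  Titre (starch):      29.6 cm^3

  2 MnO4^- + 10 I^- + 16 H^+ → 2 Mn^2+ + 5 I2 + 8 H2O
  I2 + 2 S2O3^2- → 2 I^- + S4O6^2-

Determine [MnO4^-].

0.0379 mol/L

n(S2O3^2-) = 0.0296 × 0.126 = 3.73 × 10^-3 mol
n(I2) = n(S2O3^2-)/2 = 1.86 × 10^-3 mol
From the 2:5 ratio, n(MnO4^-) in the aliquot = 2/5 × 1.86 × 10^-3 = 7.46 × 10^-4 mol
[MnO4^-] = 7.46 × 10^-4 / 0.0197 = 0.0379 mol/L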